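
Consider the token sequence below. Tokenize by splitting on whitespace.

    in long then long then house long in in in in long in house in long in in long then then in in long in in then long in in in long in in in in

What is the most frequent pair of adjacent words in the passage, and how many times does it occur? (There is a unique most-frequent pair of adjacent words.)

"in in", 11 times

Bigram frequencies (highest first):
  in in: 11
  in long: 6
  long in: 6
  long then: 3
  then long: 2
  then house: 1
  … (6 more, each ≤ 1)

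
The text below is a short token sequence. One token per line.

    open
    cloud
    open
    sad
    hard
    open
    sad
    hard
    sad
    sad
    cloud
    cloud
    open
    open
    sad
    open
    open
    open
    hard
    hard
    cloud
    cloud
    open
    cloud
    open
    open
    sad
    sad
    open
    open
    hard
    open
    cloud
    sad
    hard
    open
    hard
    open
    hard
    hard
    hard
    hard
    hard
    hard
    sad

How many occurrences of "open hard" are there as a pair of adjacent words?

Scanning the 44 overlapping bigram windows for "open hard":
  position 18–19: open hard
  position 30–31: open hard
  position 36–37: open hard
  position 38–39: open hard

4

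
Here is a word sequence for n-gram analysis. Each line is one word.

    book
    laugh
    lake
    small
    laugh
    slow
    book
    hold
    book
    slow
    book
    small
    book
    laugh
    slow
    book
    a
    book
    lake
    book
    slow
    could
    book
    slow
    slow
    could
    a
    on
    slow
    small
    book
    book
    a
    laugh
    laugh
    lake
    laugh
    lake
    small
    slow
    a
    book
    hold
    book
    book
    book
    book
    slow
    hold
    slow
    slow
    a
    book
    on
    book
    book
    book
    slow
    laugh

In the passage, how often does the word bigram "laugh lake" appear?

3

Scanning the 58 overlapping bigram windows for "laugh lake":
  position 2–3: laugh lake
  position 35–36: laugh lake
  position 37–38: laugh lake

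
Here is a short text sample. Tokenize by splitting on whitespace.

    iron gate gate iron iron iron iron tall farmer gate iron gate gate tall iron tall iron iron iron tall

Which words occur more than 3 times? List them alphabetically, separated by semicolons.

Unigram counts meeting the condition (more than 3 times):
  gate: 5
  iron: 10
  tall: 4

gate; iron; tall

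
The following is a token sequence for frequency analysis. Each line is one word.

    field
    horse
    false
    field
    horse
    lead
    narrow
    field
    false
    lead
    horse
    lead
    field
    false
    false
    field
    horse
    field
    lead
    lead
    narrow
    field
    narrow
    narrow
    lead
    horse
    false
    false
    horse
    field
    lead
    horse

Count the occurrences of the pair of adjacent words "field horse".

Scanning the 31 overlapping bigram windows for "field horse":
  position 1–2: field horse
  position 4–5: field horse
  position 16–17: field horse

3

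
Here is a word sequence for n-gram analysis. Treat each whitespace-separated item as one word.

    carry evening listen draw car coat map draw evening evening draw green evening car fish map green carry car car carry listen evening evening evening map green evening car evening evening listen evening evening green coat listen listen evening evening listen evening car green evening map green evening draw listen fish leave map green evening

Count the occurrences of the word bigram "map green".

4

Scanning the 54 overlapping bigram windows for "map green":
  position 16–17: map green
  position 26–27: map green
  position 46–47: map green
  position 53–54: map green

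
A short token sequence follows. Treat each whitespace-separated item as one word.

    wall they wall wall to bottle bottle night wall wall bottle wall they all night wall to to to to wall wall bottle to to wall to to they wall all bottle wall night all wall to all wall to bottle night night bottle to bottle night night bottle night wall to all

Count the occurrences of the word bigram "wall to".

Scanning the 52 overlapping bigram windows for "wall to":
  position 4–5: wall to
  position 16–17: wall to
  position 26–27: wall to
  position 36–37: wall to
  position 39–40: wall to
  position 51–52: wall to

6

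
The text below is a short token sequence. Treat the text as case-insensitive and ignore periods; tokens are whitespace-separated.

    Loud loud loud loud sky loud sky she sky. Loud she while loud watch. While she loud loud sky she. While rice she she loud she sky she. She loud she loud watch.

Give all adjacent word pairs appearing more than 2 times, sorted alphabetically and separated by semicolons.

loud loud; loud she; loud sky; she loud; sky she

Bigram counts meeting the condition (more than 2 times):
  loud loud: 4
  loud she: 3
  loud sky: 3
  she loud: 4
  sky she: 3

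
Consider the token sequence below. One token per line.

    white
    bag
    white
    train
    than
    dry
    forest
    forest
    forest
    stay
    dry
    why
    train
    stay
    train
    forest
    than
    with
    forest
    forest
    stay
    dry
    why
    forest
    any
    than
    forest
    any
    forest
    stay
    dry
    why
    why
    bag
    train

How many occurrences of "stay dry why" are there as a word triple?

3

Scanning the 33 overlapping trigram windows for "stay dry why":
  position 10–12: stay dry why
  position 21–23: stay dry why
  position 30–32: stay dry why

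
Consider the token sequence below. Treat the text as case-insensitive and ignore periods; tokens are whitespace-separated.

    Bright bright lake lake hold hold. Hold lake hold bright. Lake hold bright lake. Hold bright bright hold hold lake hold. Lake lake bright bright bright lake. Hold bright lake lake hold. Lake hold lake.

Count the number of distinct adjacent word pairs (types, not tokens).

9

35 tokens → 34 bigram windows in total.
Repeated bigrams (each contributes count−1 duplicates):
  lake hold: 8
  bright lake: 5
  hold lake: 5
  bright bright: 4
  hold bright: 4
  hold hold: 3
  lake lake: 3
25 duplicate windows → 34 − 25 = 9 distinct.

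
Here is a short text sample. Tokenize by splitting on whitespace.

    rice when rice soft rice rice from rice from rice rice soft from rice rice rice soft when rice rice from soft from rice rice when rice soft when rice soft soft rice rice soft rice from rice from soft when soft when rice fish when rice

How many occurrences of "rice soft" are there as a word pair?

6

Scanning the 46 overlapping bigram windows for "rice soft":
  position 3–4: rice soft
  position 11–12: rice soft
  position 16–17: rice soft
  position 27–28: rice soft
  position 30–31: rice soft
  position 34–35: rice soft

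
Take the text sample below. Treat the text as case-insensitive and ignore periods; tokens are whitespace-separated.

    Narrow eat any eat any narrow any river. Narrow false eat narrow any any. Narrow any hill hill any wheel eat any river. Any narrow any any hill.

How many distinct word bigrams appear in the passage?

17

28 tokens → 27 bigram windows in total.
Repeated bigrams (each contributes count−1 duplicates):
  narrow any: 4
  any narrow: 3
  eat any: 3
  any any: 2
  any hill: 2
  any river: 2
10 duplicate windows → 27 − 10 = 17 distinct.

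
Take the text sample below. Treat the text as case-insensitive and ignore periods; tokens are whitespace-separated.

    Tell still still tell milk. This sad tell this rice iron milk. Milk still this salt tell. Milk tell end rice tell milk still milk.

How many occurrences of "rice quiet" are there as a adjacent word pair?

0

Scanning the 24 overlapping bigram windows for "rice quiet":
  (none found)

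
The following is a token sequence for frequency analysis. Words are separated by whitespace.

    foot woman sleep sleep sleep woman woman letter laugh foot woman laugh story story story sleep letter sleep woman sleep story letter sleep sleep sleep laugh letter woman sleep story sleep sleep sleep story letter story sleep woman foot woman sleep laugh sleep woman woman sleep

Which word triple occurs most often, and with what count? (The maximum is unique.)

"sleep sleep sleep", 3 times

Trigram frequencies (highest first):
  sleep sleep sleep: 3
  foot woman sleep: 2
  sleep woman woman: 2
  woman sleep story: 2
  sleep story letter: 2
  woman sleep sleep: 1
  … (32 more, each ≤ 1)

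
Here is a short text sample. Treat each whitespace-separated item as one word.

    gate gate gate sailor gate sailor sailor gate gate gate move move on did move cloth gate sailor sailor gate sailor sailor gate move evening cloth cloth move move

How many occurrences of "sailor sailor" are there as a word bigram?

3

Scanning the 28 overlapping bigram windows for "sailor sailor":
  position 6–7: sailor sailor
  position 18–19: sailor sailor
  position 21–22: sailor sailor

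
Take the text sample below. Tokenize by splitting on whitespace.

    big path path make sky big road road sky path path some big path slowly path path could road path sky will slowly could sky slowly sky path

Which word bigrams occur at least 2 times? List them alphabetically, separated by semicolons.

big path; path path; sky path

Bigram counts meeting the condition (at least 2 times):
  big path: 2
  path path: 3
  sky path: 2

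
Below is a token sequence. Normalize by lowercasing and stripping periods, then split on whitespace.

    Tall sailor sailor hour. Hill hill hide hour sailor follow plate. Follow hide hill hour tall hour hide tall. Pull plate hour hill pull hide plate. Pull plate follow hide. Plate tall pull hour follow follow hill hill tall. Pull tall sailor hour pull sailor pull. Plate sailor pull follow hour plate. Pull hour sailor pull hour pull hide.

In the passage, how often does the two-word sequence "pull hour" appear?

Scanning the 58 overlapping bigram windows for "pull hour":
  position 33–34: pull hour
  position 53–54: pull hour
  position 56–57: pull hour

3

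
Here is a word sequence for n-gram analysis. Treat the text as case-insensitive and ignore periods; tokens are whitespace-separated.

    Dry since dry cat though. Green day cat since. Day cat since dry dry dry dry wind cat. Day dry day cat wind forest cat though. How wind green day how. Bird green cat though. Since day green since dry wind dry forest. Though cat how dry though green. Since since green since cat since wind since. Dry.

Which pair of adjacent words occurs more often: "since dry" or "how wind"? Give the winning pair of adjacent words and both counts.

"since dry" (4 vs 1)

"since dry": 4 occurrences
"how wind": 1 occurrence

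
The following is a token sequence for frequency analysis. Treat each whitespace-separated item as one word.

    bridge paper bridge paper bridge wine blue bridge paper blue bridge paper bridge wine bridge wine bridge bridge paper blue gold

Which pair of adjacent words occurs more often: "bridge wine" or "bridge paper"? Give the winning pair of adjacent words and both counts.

"bridge wine": 3 occurrences
"bridge paper": 5 occurrences

"bridge paper" (5 vs 3)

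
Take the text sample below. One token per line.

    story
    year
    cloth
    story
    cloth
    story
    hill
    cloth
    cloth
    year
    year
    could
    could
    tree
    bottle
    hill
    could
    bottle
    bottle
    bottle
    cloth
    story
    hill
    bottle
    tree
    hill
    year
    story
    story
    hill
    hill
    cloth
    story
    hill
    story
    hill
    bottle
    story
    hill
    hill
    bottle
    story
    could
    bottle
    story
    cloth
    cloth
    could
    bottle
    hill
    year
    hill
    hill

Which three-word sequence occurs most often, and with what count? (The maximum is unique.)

"cloth story hill", 3 times

Trigram frequencies (highest first):
  cloth story hill: 3
  story hill bottle: 2
  story hill hill: 2
  hill bottle story: 2
  story year cloth: 1
  year cloth story: 1
  … (40 more, each ≤ 1)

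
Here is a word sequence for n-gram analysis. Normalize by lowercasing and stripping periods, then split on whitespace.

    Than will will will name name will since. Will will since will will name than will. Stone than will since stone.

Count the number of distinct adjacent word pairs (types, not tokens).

11

21 tokens → 20 bigram windows in total.
Repeated bigrams (each contributes count−1 duplicates):
  will will: 4
  than will: 3
  will since: 3
  since will: 2
  will name: 2
9 duplicate windows → 20 − 9 = 11 distinct.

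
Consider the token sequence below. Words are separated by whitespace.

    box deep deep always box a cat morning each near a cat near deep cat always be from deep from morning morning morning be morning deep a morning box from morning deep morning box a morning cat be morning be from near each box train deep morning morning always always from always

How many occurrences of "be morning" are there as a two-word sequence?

2

Scanning the 51 overlapping bigram windows for "be morning":
  position 24–25: be morning
  position 38–39: be morning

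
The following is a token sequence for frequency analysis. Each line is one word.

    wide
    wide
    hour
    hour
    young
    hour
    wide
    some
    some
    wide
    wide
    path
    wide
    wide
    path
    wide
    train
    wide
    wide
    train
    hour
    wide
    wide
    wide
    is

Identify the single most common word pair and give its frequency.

"wide wide", 6 times

Bigram frequencies (highest first):
  wide wide: 6
  hour wide: 2
  wide path: 2
  path wide: 2
  wide train: 2
  wide hour: 1
  … (9 more, each ≤ 1)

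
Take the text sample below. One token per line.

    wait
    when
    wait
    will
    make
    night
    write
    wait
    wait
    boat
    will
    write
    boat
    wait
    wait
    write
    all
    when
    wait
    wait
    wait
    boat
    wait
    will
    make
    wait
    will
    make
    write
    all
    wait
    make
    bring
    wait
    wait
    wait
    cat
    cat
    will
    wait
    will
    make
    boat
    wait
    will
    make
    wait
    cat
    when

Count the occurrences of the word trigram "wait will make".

Scanning the 47 overlapping trigram windows for "wait will make":
  position 3–5: wait will make
  position 23–25: wait will make
  position 26–28: wait will make
  position 40–42: wait will make
  position 44–46: wait will make

5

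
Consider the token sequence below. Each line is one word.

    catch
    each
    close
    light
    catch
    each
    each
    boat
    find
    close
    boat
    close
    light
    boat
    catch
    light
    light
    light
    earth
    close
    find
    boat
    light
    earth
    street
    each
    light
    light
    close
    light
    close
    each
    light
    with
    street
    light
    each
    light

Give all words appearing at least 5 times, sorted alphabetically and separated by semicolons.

close; each; light

Unigram counts meeting the condition (at least 5 times):
  close: 6
  each: 6
  light: 12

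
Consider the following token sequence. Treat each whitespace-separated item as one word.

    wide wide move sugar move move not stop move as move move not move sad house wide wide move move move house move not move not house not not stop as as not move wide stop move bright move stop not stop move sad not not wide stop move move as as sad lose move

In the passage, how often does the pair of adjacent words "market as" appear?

0

Scanning the 54 overlapping bigram windows for "market as":
  (none found)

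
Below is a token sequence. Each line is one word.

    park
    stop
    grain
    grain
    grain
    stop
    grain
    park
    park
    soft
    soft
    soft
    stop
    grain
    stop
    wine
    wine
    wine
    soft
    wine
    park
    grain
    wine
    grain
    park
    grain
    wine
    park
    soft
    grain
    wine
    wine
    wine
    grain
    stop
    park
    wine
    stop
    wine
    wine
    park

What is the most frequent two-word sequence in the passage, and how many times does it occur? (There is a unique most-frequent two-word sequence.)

"wine wine", 5 times

Bigram frequencies (highest first):
  wine wine: 5
  stop grain: 3
  grain stop: 3
  wine park: 3
  grain wine: 3
  grain grain: 2
  … (15 more, each ≤ 2)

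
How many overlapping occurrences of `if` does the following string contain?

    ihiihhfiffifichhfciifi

Sliding a length-2 window over the 22 characters (21 positions):
  position 8–9: if
  position 11–12: if
  position 20–21: if

3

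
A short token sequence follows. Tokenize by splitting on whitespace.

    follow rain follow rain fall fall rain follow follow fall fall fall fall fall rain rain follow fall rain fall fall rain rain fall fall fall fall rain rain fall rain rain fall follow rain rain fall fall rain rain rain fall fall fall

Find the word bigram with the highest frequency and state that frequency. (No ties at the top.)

"fall fall", 12 times

Bigram frequencies (highest first):
  fall fall: 12
  rain fall: 7
  fall rain: 7
  rain rain: 7
  follow rain: 3
  rain follow: 3
  … (3 more, each ≤ 2)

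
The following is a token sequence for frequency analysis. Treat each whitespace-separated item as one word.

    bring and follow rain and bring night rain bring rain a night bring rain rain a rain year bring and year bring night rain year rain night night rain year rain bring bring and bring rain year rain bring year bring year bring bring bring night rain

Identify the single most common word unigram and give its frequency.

Unigram frequencies (highest first):
  bring: 14
  rain: 13
  year: 7
  night: 6
  and: 4
  a: 2
  … (1 more, each ≤ 1)

"bring", 14 times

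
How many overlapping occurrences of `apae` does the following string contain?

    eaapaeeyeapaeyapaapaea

Sliding a length-4 window over the 22 characters (19 positions):
  position 3–6: apae
  position 10–13: apae
  position 18–21: apae

3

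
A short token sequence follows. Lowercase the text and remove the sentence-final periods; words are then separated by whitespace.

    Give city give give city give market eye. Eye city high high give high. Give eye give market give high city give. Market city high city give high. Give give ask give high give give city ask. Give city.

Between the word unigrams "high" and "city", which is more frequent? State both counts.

"city" (8 vs 7)

"high": 7 occurrences
"city": 8 occurrences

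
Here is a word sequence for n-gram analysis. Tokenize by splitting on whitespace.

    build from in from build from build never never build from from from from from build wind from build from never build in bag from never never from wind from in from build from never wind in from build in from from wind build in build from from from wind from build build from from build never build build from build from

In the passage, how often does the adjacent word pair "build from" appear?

Scanning the 61 overlapping bigram windows for "build from":
  position 1–2: build from
  position 5–6: build from
  position 10–11: build from
  position 19–20: build from
  position 33–34: build from
  position 46–47: build from
  position 53–54: build from
  position 59–60: build from
  position 61–62: build from

9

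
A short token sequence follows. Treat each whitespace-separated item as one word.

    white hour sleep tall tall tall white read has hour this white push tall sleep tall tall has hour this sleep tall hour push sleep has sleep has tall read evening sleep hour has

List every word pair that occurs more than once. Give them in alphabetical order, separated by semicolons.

has hour; hour this; sleep has; sleep tall; tall tall

Bigram counts meeting the condition (more than once):
  has hour: 2
  hour this: 2
  sleep has: 2
  sleep tall: 3
  tall tall: 3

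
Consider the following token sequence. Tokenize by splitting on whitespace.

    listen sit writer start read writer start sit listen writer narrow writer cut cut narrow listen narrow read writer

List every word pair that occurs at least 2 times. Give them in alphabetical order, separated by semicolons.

Bigram counts meeting the condition (at least 2 times):
  read writer: 2
  writer start: 2

read writer; writer start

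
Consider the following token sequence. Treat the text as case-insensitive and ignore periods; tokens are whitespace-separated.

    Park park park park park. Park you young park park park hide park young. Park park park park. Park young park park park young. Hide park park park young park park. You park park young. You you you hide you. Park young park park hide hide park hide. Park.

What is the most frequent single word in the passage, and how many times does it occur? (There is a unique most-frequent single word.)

Unigram frequencies (highest first):
  park: 30
  young: 7
  you: 6
  hide: 6

"park", 30 times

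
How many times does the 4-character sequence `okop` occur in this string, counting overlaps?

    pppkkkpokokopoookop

Sliding a length-4 window over the 19 characters (16 positions):
  position 10–13: okop
  position 16–19: okop

2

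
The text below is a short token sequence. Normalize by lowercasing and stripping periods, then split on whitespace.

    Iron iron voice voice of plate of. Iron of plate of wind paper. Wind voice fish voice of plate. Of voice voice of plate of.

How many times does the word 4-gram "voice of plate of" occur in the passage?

Scanning the 22 overlapping 4-gram windows for "voice of plate of":
  position 4–7: voice of plate of
  position 17–20: voice of plate of
  position 22–25: voice of plate of

3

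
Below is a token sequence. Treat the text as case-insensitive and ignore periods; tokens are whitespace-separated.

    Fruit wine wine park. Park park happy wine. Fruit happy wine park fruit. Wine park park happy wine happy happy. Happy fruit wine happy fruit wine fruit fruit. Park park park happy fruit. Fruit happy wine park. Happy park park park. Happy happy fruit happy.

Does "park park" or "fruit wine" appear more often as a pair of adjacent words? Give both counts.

"park park" (7 vs 4)

"park park": 7 occurrences
"fruit wine": 4 occurrences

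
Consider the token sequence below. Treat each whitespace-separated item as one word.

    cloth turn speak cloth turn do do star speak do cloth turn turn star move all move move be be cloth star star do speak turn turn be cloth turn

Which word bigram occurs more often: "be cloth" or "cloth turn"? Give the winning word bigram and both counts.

"cloth turn" (4 vs 2)

"be cloth": 2 occurrences
"cloth turn": 4 occurrences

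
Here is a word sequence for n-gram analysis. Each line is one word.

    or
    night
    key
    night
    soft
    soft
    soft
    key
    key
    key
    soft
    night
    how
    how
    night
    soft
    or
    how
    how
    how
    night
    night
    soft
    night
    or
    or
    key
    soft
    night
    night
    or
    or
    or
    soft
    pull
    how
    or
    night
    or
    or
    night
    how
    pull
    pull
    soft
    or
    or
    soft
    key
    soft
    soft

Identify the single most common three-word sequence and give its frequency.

Trigram frequencies (highest first):
  night or or: 3
  key soft night: 2
  how how night: 2
  or or soft: 2
  or night key: 1
  night key night: 1
  … (38 more, each ≤ 1)

"night or or", 3 times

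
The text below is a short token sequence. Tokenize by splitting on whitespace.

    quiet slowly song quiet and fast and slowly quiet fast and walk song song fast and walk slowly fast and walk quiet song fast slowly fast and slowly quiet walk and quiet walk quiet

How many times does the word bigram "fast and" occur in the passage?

5

Scanning the 33 overlapping bigram windows for "fast and":
  position 6–7: fast and
  position 10–11: fast and
  position 15–16: fast and
  position 19–20: fast and
  position 26–27: fast and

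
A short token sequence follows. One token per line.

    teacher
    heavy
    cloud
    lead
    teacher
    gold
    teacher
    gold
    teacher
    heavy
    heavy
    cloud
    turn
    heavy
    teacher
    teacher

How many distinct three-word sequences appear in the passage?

16 tokens → 14 trigram windows in total.
Repeated trigrams (each contributes count−1 duplicates):
  teacher gold teacher: 2
1 duplicate windows → 14 − 1 = 13 distinct.

13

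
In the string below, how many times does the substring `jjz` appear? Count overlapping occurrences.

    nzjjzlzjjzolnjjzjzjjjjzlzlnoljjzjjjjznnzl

Sliding a length-3 window over the 41 characters (39 positions):
  position 3–5: jjz
  position 8–10: jjz
  position 14–16: jjz
  position 21–23: jjz
  position 30–32: jjz
  position 35–37: jjz

6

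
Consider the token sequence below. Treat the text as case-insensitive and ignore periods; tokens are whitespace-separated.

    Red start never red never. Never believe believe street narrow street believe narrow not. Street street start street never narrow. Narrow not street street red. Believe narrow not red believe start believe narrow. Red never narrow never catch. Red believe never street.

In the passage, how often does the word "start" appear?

Scanning the 42 tokens for "start":
  position 2: start
  position 17: start
  position 31: start

3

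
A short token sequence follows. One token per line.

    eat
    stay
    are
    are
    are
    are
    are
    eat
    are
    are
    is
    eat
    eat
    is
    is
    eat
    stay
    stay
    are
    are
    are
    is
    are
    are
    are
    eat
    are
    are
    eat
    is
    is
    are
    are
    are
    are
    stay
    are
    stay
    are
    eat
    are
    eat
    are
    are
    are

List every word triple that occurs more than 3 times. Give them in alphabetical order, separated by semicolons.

Trigram counts meeting the condition (more than 3 times):
  are are are: 8
  are eat are: 4

are are are; are eat are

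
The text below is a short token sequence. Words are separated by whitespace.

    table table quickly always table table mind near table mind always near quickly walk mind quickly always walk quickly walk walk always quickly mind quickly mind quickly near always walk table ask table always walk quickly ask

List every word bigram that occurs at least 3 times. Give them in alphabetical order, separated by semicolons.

Bigram counts meeting the condition (at least 3 times):
  always walk: 3
  mind quickly: 3

always walk; mind quickly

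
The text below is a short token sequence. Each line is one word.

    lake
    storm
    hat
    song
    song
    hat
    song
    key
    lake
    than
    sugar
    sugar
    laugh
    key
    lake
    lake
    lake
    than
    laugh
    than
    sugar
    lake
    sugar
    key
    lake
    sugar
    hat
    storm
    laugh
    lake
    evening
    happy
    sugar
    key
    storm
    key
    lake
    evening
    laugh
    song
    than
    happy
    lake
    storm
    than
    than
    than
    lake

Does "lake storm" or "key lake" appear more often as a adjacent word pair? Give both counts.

"lake storm": 2 occurrences
"key lake": 4 occurrences

"key lake" (4 vs 2)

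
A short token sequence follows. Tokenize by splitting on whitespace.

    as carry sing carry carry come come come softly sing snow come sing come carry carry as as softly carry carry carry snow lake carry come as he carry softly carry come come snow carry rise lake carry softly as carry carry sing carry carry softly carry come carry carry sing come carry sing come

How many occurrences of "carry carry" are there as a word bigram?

Scanning the 54 overlapping bigram windows for "carry carry":
  position 4–5: carry carry
  position 15–16: carry carry
  position 20–21: carry carry
  position 21–22: carry carry
  position 41–42: carry carry
  position 44–45: carry carry
  position 49–50: carry carry

7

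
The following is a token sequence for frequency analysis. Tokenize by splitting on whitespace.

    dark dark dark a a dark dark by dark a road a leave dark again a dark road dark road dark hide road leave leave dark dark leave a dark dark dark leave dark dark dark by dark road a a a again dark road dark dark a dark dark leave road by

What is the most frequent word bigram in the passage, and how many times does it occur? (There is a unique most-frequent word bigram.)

"dark dark", 10 times

Bigram frequencies (highest first):
  dark dark: 10
  a dark: 4
  dark road: 4
  dark a: 3
  a a: 3
  leave dark: 3
  … (18 more, each ≤ 3)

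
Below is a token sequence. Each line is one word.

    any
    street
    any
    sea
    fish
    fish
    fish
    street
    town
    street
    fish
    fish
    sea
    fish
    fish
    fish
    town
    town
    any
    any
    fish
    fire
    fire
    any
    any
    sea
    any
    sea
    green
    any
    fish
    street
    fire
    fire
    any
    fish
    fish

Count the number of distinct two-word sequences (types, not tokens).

37 tokens → 36 bigram windows in total.
Repeated bigrams (each contributes count−1 duplicates):
  fish fish: 6
  any fish: 3
  any sea: 3
  any any: 2
  fire any: 2
  fire fire: 2
  fish street: 2
  sea fish: 2
14 duplicate windows → 36 − 14 = 22 distinct.

22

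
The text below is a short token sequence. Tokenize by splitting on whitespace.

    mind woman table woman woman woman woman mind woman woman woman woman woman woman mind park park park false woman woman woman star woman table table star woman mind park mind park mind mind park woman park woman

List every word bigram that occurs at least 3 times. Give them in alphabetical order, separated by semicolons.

mind park; woman mind; woman woman

Bigram counts meeting the condition (at least 3 times):
  mind park: 4
  woman mind: 3
  woman woman: 10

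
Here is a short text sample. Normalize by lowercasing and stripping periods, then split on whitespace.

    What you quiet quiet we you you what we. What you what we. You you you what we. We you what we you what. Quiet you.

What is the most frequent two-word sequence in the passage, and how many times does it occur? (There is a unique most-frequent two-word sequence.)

"you what", 5 times

Bigram frequencies (highest first):
  you what: 5
  we you: 4
  what we: 4
  you you: 3
  what you: 2
  you quiet: 1
  … (6 more, each ≤ 1)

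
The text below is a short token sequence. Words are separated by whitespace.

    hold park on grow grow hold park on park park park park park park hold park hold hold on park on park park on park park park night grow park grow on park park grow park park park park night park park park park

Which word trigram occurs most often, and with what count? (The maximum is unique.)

Trigram frequencies (highest first):
  park park park: 9
  on park park: 4
  park on park: 3
  hold park on: 2
  park park night: 2
  park on grow: 1
  … (21 more, each ≤ 1)

"park park park", 9 times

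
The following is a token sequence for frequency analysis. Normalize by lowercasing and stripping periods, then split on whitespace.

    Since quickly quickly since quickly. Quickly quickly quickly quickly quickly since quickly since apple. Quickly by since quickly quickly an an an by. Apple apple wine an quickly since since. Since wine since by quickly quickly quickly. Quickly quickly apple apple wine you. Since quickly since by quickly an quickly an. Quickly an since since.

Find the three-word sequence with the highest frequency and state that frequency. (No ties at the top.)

"quickly quickly quickly", 7 times

Trigram frequencies (highest first):
  quickly quickly quickly: 7
  since quickly quickly: 3
  quickly quickly since: 2
  quickly since quickly: 2
  since quickly since: 2
  apple apple wine: 2
  … (32 more, each ≤ 2)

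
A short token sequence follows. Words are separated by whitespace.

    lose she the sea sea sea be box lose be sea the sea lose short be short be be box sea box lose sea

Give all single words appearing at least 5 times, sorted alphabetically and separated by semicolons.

be; sea

Unigram counts meeting the condition (at least 5 times):
  be: 5
  sea: 7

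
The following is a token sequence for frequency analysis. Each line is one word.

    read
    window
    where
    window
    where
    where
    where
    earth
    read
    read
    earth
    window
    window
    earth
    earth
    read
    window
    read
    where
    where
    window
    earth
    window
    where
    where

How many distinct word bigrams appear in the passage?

14

25 tokens → 24 bigram windows in total.
Repeated bigrams (each contributes count−1 duplicates):
  where where: 4
  window where: 3
  earth read: 2
  earth window: 2
  read window: 2
  where window: 2
  window earth: 2
10 duplicate windows → 24 − 10 = 14 distinct.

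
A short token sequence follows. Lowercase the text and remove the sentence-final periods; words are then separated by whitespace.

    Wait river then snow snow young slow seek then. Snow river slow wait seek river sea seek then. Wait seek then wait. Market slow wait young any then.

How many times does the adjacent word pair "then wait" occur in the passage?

2

Scanning the 27 overlapping bigram windows for "then wait":
  position 18–19: then wait
  position 21–22: then wait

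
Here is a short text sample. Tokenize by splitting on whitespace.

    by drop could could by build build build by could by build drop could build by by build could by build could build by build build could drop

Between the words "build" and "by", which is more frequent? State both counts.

"build" (10 vs 8)

"build": 10 occurrences
"by": 8 occurrences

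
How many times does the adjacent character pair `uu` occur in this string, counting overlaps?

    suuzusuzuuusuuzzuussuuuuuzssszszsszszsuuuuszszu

12

Sliding a length-2 window over the 47 characters (46 positions):
  position 2–3: uu
  position 9–10: uu
  position 10–11: uu
  position 13–14: uu
  position 17–18: uu
  position 21–22: uu
  position 22–23: uu
  position 23–24: uu
  position 24–25: uu
  position 39–40: uu
  … (2 more)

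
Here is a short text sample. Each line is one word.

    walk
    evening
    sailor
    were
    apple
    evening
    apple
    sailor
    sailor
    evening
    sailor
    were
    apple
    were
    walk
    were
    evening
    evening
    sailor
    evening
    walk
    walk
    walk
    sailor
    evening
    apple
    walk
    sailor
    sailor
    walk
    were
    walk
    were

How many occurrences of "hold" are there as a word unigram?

0

Scanning the 33 tokens for "hold":
  (none found)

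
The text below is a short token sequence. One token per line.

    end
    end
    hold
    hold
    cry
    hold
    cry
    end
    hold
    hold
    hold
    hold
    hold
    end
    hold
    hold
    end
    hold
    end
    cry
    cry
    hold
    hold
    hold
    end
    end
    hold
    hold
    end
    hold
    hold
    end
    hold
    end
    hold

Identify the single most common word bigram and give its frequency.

Bigram frequencies (highest first):
  hold hold: 10
  end hold: 8
  hold end: 7
  end end: 2
  hold cry: 2
  cry hold: 2
  … (3 more, each ≤ 1)

"hold hold", 10 times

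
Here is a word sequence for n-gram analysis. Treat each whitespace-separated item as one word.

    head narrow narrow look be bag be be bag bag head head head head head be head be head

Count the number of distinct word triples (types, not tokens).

14

19 tokens → 17 trigram windows in total.
Repeated trigrams (each contributes count−1 duplicates):
  head head head: 3
  head be head: 2
3 duplicate windows → 17 − 3 = 14 distinct.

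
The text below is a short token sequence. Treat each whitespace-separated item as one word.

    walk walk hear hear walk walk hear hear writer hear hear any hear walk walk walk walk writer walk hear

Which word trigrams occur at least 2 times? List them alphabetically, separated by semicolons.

Trigram counts meeting the condition (at least 2 times):
  hear walk walk: 2
  walk hear hear: 2
  walk walk hear: 2
  walk walk walk: 2

hear walk walk; walk hear hear; walk walk hear; walk walk walk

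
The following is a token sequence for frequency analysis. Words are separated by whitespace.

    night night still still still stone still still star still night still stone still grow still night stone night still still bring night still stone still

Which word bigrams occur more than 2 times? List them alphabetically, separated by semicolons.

night still; still still; still stone; stone still

Bigram counts meeting the condition (more than 2 times):
  night still: 4
  still still: 4
  still stone: 3
  stone still: 3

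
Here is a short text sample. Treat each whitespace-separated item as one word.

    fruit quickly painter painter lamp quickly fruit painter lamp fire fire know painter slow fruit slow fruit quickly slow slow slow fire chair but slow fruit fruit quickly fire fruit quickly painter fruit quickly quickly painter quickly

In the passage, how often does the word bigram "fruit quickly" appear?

Scanning the 36 overlapping bigram windows for "fruit quickly":
  position 1–2: fruit quickly
  position 17–18: fruit quickly
  position 27–28: fruit quickly
  position 30–31: fruit quickly
  position 33–34: fruit quickly

5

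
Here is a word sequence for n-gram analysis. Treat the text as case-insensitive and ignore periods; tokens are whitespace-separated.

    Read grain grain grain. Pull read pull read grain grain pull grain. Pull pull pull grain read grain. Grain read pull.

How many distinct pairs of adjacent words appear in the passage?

21 tokens → 20 bigram windows in total.
Repeated bigrams (each contributes count−1 duplicates):
  grain grain: 4
  grain pull: 3
  read grain: 3
  grain read: 2
  pull grain: 2
  pull pull: 2
  pull read: 2
  read pull: 2
12 duplicate windows → 20 − 12 = 8 distinct.

8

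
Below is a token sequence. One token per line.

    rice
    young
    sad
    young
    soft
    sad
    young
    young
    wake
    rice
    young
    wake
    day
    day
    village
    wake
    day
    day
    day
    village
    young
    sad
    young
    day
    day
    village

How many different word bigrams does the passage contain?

26 tokens → 25 bigram windows in total.
Repeated bigrams (each contributes count−1 duplicates):
  day day: 4
  day village: 3
  sad young: 3
  rice young: 2
  wake day: 2
  young sad: 2
  young wake: 2
11 duplicate windows → 25 − 11 = 14 distinct.

14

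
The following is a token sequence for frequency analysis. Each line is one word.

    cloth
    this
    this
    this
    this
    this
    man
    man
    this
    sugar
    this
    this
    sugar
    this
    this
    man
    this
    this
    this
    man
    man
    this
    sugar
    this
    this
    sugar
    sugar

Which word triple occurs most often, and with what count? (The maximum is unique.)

Trigram frequencies (highest first):
  this this this: 4
  this this man: 3
  this sugar this: 3
  sugar this this: 3
  this man man: 2
  man man this: 2
  … (6 more, each ≤ 2)

"this this this", 4 times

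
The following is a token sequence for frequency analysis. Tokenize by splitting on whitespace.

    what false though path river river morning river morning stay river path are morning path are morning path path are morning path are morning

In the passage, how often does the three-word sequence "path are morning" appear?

Scanning the 22 overlapping trigram windows for "path are morning":
  position 12–14: path are morning
  position 15–17: path are morning
  position 19–21: path are morning
  position 22–24: path are morning

4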